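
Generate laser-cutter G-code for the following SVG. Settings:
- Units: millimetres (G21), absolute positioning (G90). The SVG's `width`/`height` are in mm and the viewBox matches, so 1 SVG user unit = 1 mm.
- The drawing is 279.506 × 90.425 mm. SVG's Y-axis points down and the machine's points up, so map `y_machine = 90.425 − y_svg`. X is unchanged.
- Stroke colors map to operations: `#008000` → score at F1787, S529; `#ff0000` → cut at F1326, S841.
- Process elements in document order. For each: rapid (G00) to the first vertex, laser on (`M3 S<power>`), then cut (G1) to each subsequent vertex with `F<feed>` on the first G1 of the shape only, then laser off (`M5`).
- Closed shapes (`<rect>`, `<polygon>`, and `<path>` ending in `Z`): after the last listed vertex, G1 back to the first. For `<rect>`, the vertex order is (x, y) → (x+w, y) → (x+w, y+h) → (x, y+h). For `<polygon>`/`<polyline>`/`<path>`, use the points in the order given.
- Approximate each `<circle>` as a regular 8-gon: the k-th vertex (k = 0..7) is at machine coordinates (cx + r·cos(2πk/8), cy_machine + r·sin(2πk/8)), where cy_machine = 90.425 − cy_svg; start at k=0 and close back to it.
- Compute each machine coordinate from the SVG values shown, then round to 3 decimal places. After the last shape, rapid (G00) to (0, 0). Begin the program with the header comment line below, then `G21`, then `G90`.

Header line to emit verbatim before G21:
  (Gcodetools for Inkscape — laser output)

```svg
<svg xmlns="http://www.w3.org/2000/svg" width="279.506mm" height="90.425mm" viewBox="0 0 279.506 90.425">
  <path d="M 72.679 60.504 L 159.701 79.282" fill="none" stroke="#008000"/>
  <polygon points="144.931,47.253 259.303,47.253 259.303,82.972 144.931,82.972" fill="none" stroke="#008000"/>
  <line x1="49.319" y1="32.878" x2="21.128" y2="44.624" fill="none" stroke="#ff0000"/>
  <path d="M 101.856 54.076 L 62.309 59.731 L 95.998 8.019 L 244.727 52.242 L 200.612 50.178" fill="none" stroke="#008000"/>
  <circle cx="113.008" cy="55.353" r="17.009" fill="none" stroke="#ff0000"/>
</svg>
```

(Gcodetools for Inkscape — laser output)
G21
G90
G00 X72.679 Y29.921
M3 S529
G1 X159.701 Y11.143 F1787
M5
G00 X144.931 Y43.172
M3 S529
G1 X259.303 Y43.172 F1787
G1 X259.303 Y7.453
G1 X144.931 Y7.453
G1 X144.931 Y43.172
M5
G00 X49.319 Y57.547
M3 S841
G1 X21.128 Y45.801 F1326
M5
G00 X101.856 Y36.349
M3 S529
G1 X62.309 Y30.694 F1787
G1 X95.998 Y82.406
G1 X244.727 Y38.183
G1 X200.612 Y40.247
M5
G00 X130.017 Y35.072
M3 S841
G1 X125.035 Y47.099 F1326
G1 X113.008 Y52.081
G1 X100.981 Y47.099
G1 X95.999 Y35.072
G1 X100.981 Y23.045
G1 X113.008 Y18.063
G1 X125.035 Y23.045
G1 X130.017 Y35.072
M5
G00 X0.000 Y0.000

1 u = 1 mm; y_m = 90.425 − y.

[1] `<path>` line segment, #008000→score S529 F1787: (72.679,29.921) → (159.701,11.143)

[2] `<polygon>` rectangle, #008000→score S529 F1787: (144.931,43.172) → (259.303,43.172) → (259.303,7.453) → (144.931,7.453) → (144.931,43.172) (closed)

[3] `<line>` line segment, #ff0000→cut S841 F1326: (49.319,57.547) → (21.128,45.801)

[4] `<path>` open polyline, #008000→score S529 F1787: (101.856,36.349) → (62.309,30.694) → (95.998,82.406) → (244.727,38.183) → (200.612,40.247)

[5] `<circle>` circle, #ff0000→cut S841 F1326: (130.017,35.072) → (125.035,47.099) → (113.008,52.081) → (100.981,47.099) → (95.999,35.072) → (100.981,23.045) → (113.008,18.063) → (125.035,23.045) → (130.017,35.072) (closed)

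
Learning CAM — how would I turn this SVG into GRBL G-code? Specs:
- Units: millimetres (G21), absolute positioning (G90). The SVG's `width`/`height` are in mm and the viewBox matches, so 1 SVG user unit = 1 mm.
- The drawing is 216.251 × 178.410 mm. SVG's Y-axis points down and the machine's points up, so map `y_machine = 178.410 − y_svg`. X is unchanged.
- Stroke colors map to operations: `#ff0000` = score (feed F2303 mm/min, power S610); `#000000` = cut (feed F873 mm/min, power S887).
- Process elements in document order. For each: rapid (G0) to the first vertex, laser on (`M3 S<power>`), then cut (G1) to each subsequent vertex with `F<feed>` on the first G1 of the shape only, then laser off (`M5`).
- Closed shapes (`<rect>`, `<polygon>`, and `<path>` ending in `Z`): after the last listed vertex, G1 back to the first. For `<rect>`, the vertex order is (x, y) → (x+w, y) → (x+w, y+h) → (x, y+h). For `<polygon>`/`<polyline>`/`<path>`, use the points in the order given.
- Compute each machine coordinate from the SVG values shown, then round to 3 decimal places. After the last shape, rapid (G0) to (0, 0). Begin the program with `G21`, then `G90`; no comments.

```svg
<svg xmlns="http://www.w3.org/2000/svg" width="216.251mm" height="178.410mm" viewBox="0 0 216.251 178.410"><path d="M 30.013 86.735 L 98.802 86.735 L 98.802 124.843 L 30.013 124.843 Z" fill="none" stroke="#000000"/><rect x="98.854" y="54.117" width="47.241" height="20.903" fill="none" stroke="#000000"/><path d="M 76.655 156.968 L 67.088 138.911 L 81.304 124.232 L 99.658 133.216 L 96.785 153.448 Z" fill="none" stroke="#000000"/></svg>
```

viewBox `0 0 216.251 178.410` with mm width/height → 1 unit = 1 mm. Flip: y_m = 178.410 − y_svg.

**Shape 1** — `<path>` rectangle, stroke `#000000` → cut (S887, F873). Machine vertices: (30.013,91.675) → (98.802,91.675) → (98.802,53.567) → (30.013,53.567) → (30.013,91.675). Closed: final G1 returns to the first vertex.

**Shape 2** — `<rect>` rectangle, stroke `#000000` → cut (S887, F873). Machine vertices: (98.854,124.293) → (146.095,124.293) → (146.095,103.390) → (98.854,103.390) → (98.854,124.293). Closed: final G1 returns to the first vertex.

**Shape 3** — `<path>` regular polygon, stroke `#000000` → cut (S887, F873). Machine vertices: (76.655,21.442) → (67.088,39.499) → (81.304,54.178) → (99.658,45.194) → (96.785,24.962) → (76.655,21.442). Closed: final G1 returns to the first vertex.

G21
G90
G0 X30.013 Y91.675
M3 S887
G1 X98.802 Y91.675 F873
G1 X98.802 Y53.567
G1 X30.013 Y53.567
G1 X30.013 Y91.675
M5
G0 X98.854 Y124.293
M3 S887
G1 X146.095 Y124.293 F873
G1 X146.095 Y103.390
G1 X98.854 Y103.390
G1 X98.854 Y124.293
M5
G0 X76.655 Y21.442
M3 S887
G1 X67.088 Y39.499 F873
G1 X81.304 Y54.178
G1 X99.658 Y45.194
G1 X96.785 Y24.962
G1 X76.655 Y21.442
M5
G0 X0.000 Y0.000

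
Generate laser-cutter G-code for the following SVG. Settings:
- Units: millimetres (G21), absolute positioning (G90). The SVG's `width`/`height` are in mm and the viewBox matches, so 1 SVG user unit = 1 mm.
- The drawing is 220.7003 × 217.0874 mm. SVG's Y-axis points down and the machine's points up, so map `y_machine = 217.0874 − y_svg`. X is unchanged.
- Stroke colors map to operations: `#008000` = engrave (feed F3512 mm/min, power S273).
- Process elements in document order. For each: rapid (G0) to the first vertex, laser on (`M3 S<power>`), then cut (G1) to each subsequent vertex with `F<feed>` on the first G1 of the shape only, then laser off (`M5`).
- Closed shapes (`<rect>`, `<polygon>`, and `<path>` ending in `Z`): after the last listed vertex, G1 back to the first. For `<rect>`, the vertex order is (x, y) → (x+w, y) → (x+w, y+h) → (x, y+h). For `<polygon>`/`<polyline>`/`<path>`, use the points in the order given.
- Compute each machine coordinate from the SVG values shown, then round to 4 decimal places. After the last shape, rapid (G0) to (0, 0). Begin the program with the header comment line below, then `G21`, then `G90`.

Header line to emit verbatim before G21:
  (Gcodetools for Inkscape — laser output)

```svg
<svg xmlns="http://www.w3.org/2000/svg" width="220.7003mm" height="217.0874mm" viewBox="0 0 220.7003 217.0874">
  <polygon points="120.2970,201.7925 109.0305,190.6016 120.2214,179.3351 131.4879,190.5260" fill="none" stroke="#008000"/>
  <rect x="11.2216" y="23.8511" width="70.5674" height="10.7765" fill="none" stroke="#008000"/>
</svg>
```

(Gcodetools for Inkscape — laser output)
G21
G90
G0 X120.2970 Y15.2949
M3 S273
G1 X109.0305 Y26.4858 F3512
G1 X120.2214 Y37.7523
G1 X131.4879 Y26.5614
G1 X120.2970 Y15.2949
M5
G0 X11.2216 Y193.2363
M3 S273
G1 X81.7890 Y193.2363 F3512
G1 X81.7890 Y182.4598
G1 X11.2216 Y182.4598
G1 X11.2216 Y193.2363
M5
G0 X0.0000 Y0.0000

viewBox `0 0 220.7003 217.0874` with mm width/height → 1 unit = 1 mm. Flip: y_m = 217.0874 − y_svg.

**Shape 1** — `<polygon>` regular polygon, stroke `#008000` → engrave (S273, F3512). Machine vertices: (120.2970,15.2949) → (109.0305,26.4858) → (120.2214,37.7523) → (131.4879,26.5614) → (120.2970,15.2949). Closed: final G1 returns to the first vertex.

**Shape 2** — `<rect>` rectangle, stroke `#008000` → engrave (S273, F3512). Machine vertices: (11.2216,193.2363) → (81.7890,193.2363) → (81.7890,182.4598) → (11.2216,182.4598) → (11.2216,193.2363). Closed: final G1 returns to the first vertex.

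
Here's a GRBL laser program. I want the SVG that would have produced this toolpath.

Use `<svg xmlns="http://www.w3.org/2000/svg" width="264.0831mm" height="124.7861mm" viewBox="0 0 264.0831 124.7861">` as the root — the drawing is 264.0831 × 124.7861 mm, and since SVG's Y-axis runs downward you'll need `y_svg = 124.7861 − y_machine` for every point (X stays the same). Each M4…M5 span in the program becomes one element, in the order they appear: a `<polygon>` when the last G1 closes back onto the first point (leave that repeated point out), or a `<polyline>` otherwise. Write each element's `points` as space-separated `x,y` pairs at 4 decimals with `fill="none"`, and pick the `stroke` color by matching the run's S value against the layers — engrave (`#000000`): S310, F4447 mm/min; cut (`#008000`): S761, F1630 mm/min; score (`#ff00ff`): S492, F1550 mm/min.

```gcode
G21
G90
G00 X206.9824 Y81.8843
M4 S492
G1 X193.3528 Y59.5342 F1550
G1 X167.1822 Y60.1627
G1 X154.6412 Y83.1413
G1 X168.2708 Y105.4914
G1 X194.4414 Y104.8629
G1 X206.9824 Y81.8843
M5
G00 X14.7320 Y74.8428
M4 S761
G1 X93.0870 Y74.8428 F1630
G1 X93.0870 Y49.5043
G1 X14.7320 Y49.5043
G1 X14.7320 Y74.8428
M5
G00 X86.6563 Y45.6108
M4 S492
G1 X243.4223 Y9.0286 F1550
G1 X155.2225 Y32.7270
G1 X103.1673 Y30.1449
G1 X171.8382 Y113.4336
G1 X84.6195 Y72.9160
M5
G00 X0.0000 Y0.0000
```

<svg xmlns="http://www.w3.org/2000/svg" width="264.0831mm" height="124.7861mm" viewBox="0 0 264.0831 124.7861">
  <polygon points="206.9824,42.9018 193.3528,65.2519 167.1822,64.6234 154.6412,41.6448 168.2708,19.2947 194.4414,19.9232" fill="none" stroke="#ff00ff"/>
  <polygon points="14.7320,49.9433 93.0870,49.9433 93.0870,75.2818 14.7320,75.2818" fill="none" stroke="#008000"/>
  <polyline points="86.6563,79.1753 243.4223,115.7575 155.2225,92.0591 103.1673,94.6412 171.8382,11.3525 84.6195,51.8701" fill="none" stroke="#ff00ff"/>
</svg>

y_svg = 124.7861 − y_m.

[1] S492→`#ff00ff` (score); closed run; points: 206.9824,42.9018 193.3528,65.2519 167.1822,64.6234 154.6412,41.6448 168.2708,19.2947 194.4414,19.9232

[2] S761→`#008000` (cut); closed run; points: 14.7320,49.9433 93.0870,49.9433 93.0870,75.2818 14.7320,75.2818

[3] S492→`#ff00ff` (score); open run; points: 86.6563,79.1753 243.4223,115.7575 155.2225,92.0591 103.1673,94.6412 171.8382,11.3525 84.6195,51.8701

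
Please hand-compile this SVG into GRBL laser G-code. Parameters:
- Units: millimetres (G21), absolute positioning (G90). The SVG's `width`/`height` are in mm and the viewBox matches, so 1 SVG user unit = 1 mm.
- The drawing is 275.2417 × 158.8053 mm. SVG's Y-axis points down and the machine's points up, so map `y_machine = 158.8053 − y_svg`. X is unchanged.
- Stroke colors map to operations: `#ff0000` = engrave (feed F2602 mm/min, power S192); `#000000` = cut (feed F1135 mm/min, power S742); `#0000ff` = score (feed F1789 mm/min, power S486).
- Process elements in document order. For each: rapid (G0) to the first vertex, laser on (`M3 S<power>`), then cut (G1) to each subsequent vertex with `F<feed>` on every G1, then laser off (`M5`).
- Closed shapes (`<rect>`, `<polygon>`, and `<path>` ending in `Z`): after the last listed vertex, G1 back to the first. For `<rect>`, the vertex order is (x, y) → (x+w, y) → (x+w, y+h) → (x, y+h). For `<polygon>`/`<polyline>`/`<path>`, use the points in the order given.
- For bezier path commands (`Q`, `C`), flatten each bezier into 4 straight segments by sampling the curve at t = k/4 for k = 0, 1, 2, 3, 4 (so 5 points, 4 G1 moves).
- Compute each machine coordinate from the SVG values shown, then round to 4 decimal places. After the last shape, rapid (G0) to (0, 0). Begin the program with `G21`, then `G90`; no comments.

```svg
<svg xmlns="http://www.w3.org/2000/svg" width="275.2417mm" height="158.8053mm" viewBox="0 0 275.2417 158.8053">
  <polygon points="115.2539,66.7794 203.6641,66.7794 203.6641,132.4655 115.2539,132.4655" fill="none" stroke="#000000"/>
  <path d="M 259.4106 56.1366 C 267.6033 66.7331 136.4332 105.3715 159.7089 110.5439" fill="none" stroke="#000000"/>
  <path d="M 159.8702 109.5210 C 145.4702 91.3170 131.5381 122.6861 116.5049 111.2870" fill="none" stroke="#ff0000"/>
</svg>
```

G21
G90
G0 X115.2539 Y92.0259
M3 S742
G1 X203.6641 Y92.0259 F1135
G1 X203.6641 Y26.3398 F1135
G1 X115.2539 Y26.3398 F1135
G1 X115.2539 Y92.0259 F1135
M5
G0 X259.4106 Y102.6687
M3 S742
G1 X244.0154 Y90.4245 F1135
G1 X203.9036 Y73.4310 F1135
G1 X166.6200 Y57.4545 F1135
G1 X159.7089 Y48.2614 F1135
M5
G0 X159.8702 Y49.2843
M3 S192
G1 X149.1334 Y55.0852 F2602
G1 X138.4250 Y50.9531 F2602
G1 X127.5979 Y45.5452 F2602
G1 X116.5049 Y47.5183 F2602
M5
G0 X0.0000 Y0.0000

1 u = 1 mm; y_m = 158.8053 − y.

[1] `<polygon>` rectangle, #000000→cut S742 F1135: (115.2539,92.0259) → (203.6641,92.0259) → (203.6641,26.3398) → (115.2539,26.3398) → (115.2539,92.0259) (closed)

[2] `<path>` cubic bezier, #000000→cut S742 F1135: (259.4106,102.6687) → (244.0154,90.4245) → (203.9036,73.4310) → (166.6200,57.4545) → (159.7089,48.2614)

[3] `<path>` cubic bezier, #ff0000→engrave S192 F2602: (159.8702,49.2843) → (149.1334,55.0852) → (138.4250,50.9531) → (127.5979,45.5452) → (116.5049,47.5183)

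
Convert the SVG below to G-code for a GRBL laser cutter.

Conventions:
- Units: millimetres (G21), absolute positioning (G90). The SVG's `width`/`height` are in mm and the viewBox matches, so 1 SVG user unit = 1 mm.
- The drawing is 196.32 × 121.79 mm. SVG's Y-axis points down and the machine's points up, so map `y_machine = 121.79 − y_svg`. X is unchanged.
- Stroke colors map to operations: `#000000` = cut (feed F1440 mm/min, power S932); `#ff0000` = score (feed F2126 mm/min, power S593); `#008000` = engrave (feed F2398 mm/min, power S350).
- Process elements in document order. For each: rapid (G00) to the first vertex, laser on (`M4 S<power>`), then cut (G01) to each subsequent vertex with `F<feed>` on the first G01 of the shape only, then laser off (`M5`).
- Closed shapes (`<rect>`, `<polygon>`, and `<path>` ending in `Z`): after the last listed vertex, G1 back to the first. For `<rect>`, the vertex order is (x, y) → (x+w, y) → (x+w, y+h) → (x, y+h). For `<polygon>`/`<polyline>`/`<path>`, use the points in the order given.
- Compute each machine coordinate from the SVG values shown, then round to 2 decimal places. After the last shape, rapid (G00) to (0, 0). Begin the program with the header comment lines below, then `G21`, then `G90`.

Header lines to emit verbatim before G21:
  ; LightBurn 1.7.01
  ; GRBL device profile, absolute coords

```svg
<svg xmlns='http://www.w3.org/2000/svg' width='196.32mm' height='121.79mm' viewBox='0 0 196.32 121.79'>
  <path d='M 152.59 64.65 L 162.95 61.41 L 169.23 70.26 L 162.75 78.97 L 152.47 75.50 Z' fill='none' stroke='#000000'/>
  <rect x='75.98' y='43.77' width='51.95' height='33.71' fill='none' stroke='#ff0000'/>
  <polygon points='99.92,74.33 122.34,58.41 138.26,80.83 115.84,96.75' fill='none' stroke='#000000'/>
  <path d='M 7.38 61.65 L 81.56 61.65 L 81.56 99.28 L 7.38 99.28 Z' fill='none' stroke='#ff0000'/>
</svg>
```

viewBox `0 0 196.32 121.79` with mm width/height → 1 unit = 1 mm. Flip: y_m = 121.79 − y_svg.

**Shape 1** — `<path>` regular polygon, stroke `#000000` → cut (S932, F1440). Machine vertices: (152.59,57.14) → (162.95,60.38) → (169.23,51.53) → (162.75,42.82) → (152.47,46.29) → (152.59,57.14). Closed: final G1 returns to the first vertex.

**Shape 2** — `<rect>` rectangle, stroke `#ff0000` → score (S593, F2126). Machine vertices: (75.98,78.02) → (127.93,78.02) → (127.93,44.31) → (75.98,44.31) → (75.98,78.02). Closed: final G1 returns to the first vertex.

**Shape 3** — `<polygon>` regular polygon, stroke `#000000` → cut (S932, F1440). Machine vertices: (99.92,47.46) → (122.34,63.38) → (138.26,40.96) → (115.84,25.04) → (99.92,47.46). Closed: final G1 returns to the first vertex.

**Shape 4** — `<path>` rectangle, stroke `#ff0000` → score (S593, F2126). Machine vertices: (7.38,60.14) → (81.56,60.14) → (81.56,22.51) → (7.38,22.51) → (7.38,60.14). Closed: final G1 returns to the first vertex.

; LightBurn 1.7.01
; GRBL device profile, absolute coords
G21
G90
G00 X152.59 Y57.14
M4 S932
G01 X162.95 Y60.38 F1440
G01 X169.23 Y51.53
G01 X162.75 Y42.82
G01 X152.47 Y46.29
G01 X152.59 Y57.14
M5
G00 X75.98 Y78.02
M4 S593
G01 X127.93 Y78.02 F2126
G01 X127.93 Y44.31
G01 X75.98 Y44.31
G01 X75.98 Y78.02
M5
G00 X99.92 Y47.46
M4 S932
G01 X122.34 Y63.38 F1440
G01 X138.26 Y40.96
G01 X115.84 Y25.04
G01 X99.92 Y47.46
M5
G00 X7.38 Y60.14
M4 S593
G01 X81.56 Y60.14 F2126
G01 X81.56 Y22.51
G01 X7.38 Y22.51
G01 X7.38 Y60.14
M5
G00 X0.00 Y0.00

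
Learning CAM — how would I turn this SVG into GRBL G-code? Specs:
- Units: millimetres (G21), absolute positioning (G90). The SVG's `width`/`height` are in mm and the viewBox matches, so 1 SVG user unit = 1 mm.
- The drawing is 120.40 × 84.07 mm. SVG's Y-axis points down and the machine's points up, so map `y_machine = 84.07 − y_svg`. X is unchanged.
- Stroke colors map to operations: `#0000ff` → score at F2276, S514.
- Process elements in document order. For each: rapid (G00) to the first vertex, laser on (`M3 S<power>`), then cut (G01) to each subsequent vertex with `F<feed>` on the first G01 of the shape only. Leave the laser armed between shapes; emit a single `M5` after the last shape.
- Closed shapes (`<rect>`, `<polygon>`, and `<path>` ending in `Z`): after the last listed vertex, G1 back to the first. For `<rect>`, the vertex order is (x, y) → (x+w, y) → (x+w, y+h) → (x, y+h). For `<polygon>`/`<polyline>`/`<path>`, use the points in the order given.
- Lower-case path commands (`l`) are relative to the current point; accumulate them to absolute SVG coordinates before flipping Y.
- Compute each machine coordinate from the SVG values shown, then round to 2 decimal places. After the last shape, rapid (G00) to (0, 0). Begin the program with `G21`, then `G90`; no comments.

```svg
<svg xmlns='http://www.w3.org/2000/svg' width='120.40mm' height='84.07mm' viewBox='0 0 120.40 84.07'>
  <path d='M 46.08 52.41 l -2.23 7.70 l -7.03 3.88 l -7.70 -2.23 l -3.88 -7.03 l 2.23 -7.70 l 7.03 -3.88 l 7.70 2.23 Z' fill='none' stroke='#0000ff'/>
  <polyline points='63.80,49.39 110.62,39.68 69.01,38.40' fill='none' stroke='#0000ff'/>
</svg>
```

viewBox `0 0 120.40 84.07` with mm width/height → 1 unit = 1 mm. Flip: y_m = 84.07 − y_svg.

**Shape 1** — `<path>` regular polygon, stroke `#0000ff` → score (S514, F2276). Machine vertices: (46.08,31.66) → (43.85,23.96) → (36.82,20.08) → (29.12,22.31) → (25.24,29.34) → (27.47,37.04) → (34.50,40.92) → (42.20,38.69) → (46.08,31.66). Closed: final G1 returns to the first vertex.

**Shape 2** — `<polyline>` open polyline, stroke `#0000ff` → score (S514, F2276). Machine vertices: (63.80,34.68) → (110.62,44.39) → (69.01,45.67). Open path.

G21
G90
G00 X46.08 Y31.66
M3 S514
G01 X43.85 Y23.96 F2276
G01 X36.82 Y20.08
G01 X29.12 Y22.31
G01 X25.24 Y29.34
G01 X27.47 Y37.04
G01 X34.50 Y40.92
G01 X42.20 Y38.69
G01 X46.08 Y31.66
G00 X63.80 Y34.68
M3 S514
G01 X110.62 Y44.39 F2276
G01 X69.01 Y45.67
M5
G00 X0.00 Y0.00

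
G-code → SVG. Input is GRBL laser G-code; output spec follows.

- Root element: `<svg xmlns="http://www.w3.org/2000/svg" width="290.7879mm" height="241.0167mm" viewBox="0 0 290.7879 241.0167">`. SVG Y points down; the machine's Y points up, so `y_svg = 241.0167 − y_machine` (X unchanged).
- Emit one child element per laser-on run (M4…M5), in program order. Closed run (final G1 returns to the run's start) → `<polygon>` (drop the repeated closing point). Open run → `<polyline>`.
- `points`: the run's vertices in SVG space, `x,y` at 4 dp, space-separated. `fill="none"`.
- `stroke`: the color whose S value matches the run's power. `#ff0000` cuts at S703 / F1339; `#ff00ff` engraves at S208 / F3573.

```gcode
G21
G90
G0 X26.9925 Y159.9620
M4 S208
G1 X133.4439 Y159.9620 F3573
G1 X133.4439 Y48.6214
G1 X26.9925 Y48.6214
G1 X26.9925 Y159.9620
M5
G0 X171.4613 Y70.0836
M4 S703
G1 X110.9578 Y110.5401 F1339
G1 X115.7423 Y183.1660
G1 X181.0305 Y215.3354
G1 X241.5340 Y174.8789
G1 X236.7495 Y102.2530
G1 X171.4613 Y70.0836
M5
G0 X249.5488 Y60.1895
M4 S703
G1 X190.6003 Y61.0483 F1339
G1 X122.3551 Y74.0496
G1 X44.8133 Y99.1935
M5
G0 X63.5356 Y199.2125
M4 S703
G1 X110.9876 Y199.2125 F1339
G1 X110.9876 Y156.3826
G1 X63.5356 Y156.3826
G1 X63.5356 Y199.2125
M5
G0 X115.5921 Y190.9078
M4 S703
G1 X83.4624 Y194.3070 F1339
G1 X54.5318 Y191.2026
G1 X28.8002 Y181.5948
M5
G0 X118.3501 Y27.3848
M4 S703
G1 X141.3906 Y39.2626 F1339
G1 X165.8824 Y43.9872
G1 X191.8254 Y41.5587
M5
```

<svg xmlns="http://www.w3.org/2000/svg" width="290.7879mm" height="241.0167mm" viewBox="0 0 290.7879 241.0167">
  <polygon points="26.9925,81.0547 133.4439,81.0547 133.4439,192.3953 26.9925,192.3953" fill="none" stroke="#ff00ff"/>
  <polygon points="171.4613,170.9331 110.9578,130.4766 115.7423,57.8507 181.0305,25.6813 241.5340,66.1378 236.7495,138.7637" fill="none" stroke="#ff0000"/>
  <polyline points="249.5488,180.8272 190.6003,179.9684 122.3551,166.9671 44.8133,141.8232" fill="none" stroke="#ff0000"/>
  <polygon points="63.5356,41.8042 110.9876,41.8042 110.9876,84.6341 63.5356,84.6341" fill="none" stroke="#ff0000"/>
  <polyline points="115.5921,50.1089 83.4624,46.7097 54.5318,49.8141 28.8002,59.4219" fill="none" stroke="#ff0000"/>
  <polyline points="118.3501,213.6319 141.3906,201.7541 165.8824,197.0295 191.8254,199.4580" fill="none" stroke="#ff0000"/>
</svg>

Machine Y-up, SVG Y-down with viewBox height 241.0167, so y_svg = 241.0167 − y_machine; X carries over.

Run 1: S208 ⇒ engrave layer `#ff00ff`. The run returns to its start, so emit a `<polygon>` with points (Y-flipped): 26.9925,81.0547 133.4439,81.0547 133.4439,192.3953 26.9925,192.3953.

Run 2: the run's S703 means `#ff0000` (cut). The run returns to its start, so emit a `<polygon>` with points (Y-flipped): 171.4613,170.9331 110.9578,130.4766 115.7423,57.8507 181.0305,25.6813 241.5340,66.1378 236.7495,138.7637.

Run 3: S703 ⇒ cut layer `#ff0000`. The run is open, so emit a `<polyline>` with points (Y-flipped): 249.5488,180.8272 190.6003,179.9684 122.3551,166.9671 44.8133,141.8232.

Run 4: the run's S703 means `#ff0000` (cut). The run returns to its start, so emit a `<polygon>` with points (Y-flipped): 63.5356,41.8042 110.9876,41.8042 110.9876,84.6341 63.5356,84.6341.

Run 5: power S703 maps to stroke `#ff0000` (cut). The run is open, so emit a `<polyline>` with points (Y-flipped): 115.5921,50.1089 83.4624,46.7097 54.5318,49.8141 28.8002,59.4219.

Run 6: S703 ⇒ cut layer `#ff0000`. The run is open, so emit a `<polyline>` with points (Y-flipped): 118.3501,213.6319 141.3906,201.7541 165.8824,197.0295 191.8254,199.4580.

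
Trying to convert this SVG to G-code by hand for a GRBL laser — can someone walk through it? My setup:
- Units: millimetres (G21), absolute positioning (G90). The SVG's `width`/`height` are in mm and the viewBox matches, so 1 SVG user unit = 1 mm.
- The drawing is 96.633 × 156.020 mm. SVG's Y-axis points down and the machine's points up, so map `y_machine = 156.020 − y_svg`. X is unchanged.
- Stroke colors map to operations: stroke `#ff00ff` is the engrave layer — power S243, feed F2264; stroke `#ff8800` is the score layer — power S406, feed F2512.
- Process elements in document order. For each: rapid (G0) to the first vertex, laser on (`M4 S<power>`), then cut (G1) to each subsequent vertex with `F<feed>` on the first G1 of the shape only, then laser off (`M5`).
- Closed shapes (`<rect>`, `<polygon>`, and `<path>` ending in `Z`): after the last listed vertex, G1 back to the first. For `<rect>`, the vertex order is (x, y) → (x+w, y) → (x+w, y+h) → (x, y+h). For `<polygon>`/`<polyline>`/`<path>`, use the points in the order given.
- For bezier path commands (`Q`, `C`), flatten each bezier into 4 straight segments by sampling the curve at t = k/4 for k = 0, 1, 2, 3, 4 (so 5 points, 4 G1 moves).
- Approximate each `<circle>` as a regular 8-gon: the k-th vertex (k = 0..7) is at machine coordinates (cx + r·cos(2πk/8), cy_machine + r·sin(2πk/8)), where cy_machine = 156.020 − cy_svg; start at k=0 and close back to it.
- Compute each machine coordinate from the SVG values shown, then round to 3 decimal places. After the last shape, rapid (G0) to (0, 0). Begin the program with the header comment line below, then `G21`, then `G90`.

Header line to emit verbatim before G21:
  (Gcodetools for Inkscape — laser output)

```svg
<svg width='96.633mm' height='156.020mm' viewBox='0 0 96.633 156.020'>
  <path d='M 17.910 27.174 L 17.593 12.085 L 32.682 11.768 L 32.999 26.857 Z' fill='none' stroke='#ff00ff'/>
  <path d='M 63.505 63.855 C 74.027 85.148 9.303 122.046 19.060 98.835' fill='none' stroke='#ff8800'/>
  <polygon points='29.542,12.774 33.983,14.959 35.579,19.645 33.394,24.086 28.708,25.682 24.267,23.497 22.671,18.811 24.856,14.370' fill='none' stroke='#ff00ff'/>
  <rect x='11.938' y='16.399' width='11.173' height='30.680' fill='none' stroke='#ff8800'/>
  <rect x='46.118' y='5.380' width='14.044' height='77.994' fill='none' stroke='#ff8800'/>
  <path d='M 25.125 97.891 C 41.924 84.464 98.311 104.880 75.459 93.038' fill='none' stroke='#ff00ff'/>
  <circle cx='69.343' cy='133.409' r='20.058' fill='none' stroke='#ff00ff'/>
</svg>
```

viewBox `0 0 96.633 156.020` with mm width/height → 1 unit = 1 mm. Flip: y_m = 156.020 − y_svg.

**Shape 1** — `<path>` regular polygon, stroke `#ff00ff` → engrave (S243, F2264). Machine vertices: (17.910,128.846) → (17.593,143.935) → (32.682,144.252) → (32.999,129.163) → (17.910,128.846). Closed: final G1 returns to the first vertex.

**Shape 2** — `<path>` cubic bezier, stroke `#ff8800` → score (S406, F2512). Control points (SVG): P0=(63.505,63.855), P1=(74.027,85.148), P2=(9.303,122.046), P3=(19.060,98.835); sampled at t=k/4. Machine vertices: (63.505,92.165) → (59.627,74.452) → (41.569,57.986) → (23.368,49.864) → (19.060,57.185). Open path.

**Shape 3** — `<polygon>` regular polygon, stroke `#ff00ff` → engrave (S243, F2264). Machine vertices: (29.542,143.246) → (33.983,141.061) → (35.579,136.375) → (33.394,131.934) → (28.708,130.338) → (24.267,132.523) → (22.671,137.209) → (24.856,141.650) → (29.542,143.246). Closed: final G1 returns to the first vertex.

**Shape 4** — `<rect>` rectangle, stroke `#ff8800` → score (S406, F2512). Machine vertices: (11.938,139.621) → (23.111,139.621) → (23.111,108.941) → (11.938,108.941) → (11.938,139.621). Closed: final G1 returns to the first vertex.

**Shape 5** — `<rect>` rectangle, stroke `#ff8800` → score (S406, F2512). Machine vertices: (46.118,150.640) → (60.162,150.640) → (60.162,72.646) → (46.118,72.646) → (46.118,150.640). Closed: final G1 returns to the first vertex.

**Shape 6** — `<path>` cubic bezier, stroke `#ff00ff` → engrave (S243, F2264). Control points (SVG): P0=(25.125,97.891), P1=(41.924,84.464), P2=(98.311,104.880), P3=(75.459,93.038); sampled at t=k/4. Machine vertices: (25.125,58.129) → (43.290,62.887) → (65.161,61.150) → (79.597,59.116) → (75.459,62.982). Open path.

**Shape 7** — `<circle>` circle, stroke `#ff00ff` → engrave (S243, F2264). Machine vertices: (89.401,22.611) → (83.526,36.794) → (69.343,42.669) → (55.160,36.794) → (49.285,22.611) → (55.160,8.428) → (69.343,2.553) → (83.526,8.428) → (89.401,22.611). Closed: final G1 returns to the first vertex.

(Gcodetools for Inkscape — laser output)
G21
G90
G0 X17.910 Y128.846
M4 S243
G1 X17.593 Y143.935 F2264
G1 X32.682 Y144.252
G1 X32.999 Y129.163
G1 X17.910 Y128.846
M5
G0 X63.505 Y92.165
M4 S406
G1 X59.627 Y74.452 F2512
G1 X41.569 Y57.986
G1 X23.368 Y49.864
G1 X19.060 Y57.185
M5
G0 X29.542 Y143.246
M4 S243
G1 X33.983 Y141.061 F2264
G1 X35.579 Y136.375
G1 X33.394 Y131.934
G1 X28.708 Y130.338
G1 X24.267 Y132.523
G1 X22.671 Y137.209
G1 X24.856 Y141.650
G1 X29.542 Y143.246
M5
G0 X11.938 Y139.621
M4 S406
G1 X23.111 Y139.621 F2512
G1 X23.111 Y108.941
G1 X11.938 Y108.941
G1 X11.938 Y139.621
M5
G0 X46.118 Y150.640
M4 S406
G1 X60.162 Y150.640 F2512
G1 X60.162 Y72.646
G1 X46.118 Y72.646
G1 X46.118 Y150.640
M5
G0 X25.125 Y58.129
M4 S243
G1 X43.290 Y62.887 F2264
G1 X65.161 Y61.150
G1 X79.597 Y59.116
G1 X75.459 Y62.982
M5
G0 X89.401 Y22.611
M4 S243
G1 X83.526 Y36.794 F2264
G1 X69.343 Y42.669
G1 X55.160 Y36.794
G1 X49.285 Y22.611
G1 X55.160 Y8.428
G1 X69.343 Y2.553
G1 X83.526 Y8.428
G1 X89.401 Y22.611
M5
G0 X0.000 Y0.000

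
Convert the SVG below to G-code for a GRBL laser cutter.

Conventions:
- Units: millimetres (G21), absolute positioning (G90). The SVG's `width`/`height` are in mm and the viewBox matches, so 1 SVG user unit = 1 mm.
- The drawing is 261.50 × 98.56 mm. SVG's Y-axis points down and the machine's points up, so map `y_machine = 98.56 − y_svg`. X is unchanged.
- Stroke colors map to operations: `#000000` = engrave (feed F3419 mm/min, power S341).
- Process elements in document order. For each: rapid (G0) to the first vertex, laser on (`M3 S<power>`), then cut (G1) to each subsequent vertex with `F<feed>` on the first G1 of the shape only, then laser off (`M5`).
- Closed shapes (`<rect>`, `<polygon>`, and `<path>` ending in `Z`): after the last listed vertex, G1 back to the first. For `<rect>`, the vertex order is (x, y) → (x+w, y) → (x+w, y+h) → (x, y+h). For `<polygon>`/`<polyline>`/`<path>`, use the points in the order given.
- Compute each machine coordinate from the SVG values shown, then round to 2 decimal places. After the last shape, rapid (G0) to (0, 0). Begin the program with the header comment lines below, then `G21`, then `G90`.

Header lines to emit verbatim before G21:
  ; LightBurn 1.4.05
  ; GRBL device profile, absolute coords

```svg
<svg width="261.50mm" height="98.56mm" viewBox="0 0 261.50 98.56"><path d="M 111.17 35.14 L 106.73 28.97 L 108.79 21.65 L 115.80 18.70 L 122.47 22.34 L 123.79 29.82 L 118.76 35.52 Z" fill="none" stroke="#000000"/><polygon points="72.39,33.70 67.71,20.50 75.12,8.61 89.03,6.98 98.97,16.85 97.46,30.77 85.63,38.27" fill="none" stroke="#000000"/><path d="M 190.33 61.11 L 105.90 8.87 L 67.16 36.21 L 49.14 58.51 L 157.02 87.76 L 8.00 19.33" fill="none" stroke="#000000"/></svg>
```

; LightBurn 1.4.05
; GRBL device profile, absolute coords
G21
G90
G0 X111.17 Y63.42
M3 S341
G1 X106.73 Y69.59 F3419
G1 X108.79 Y76.91
G1 X115.80 Y79.86
G1 X122.47 Y76.22
G1 X123.79 Y68.74
G1 X118.76 Y63.04
G1 X111.17 Y63.42
M5
G0 X72.39 Y64.86
M3 S341
G1 X67.71 Y78.06 F3419
G1 X75.12 Y89.95
G1 X89.03 Y91.58
G1 X98.97 Y81.71
G1 X97.46 Y67.79
G1 X85.63 Y60.29
G1 X72.39 Y64.86
M5
G0 X190.33 Y37.45
M3 S341
G1 X105.90 Y89.69 F3419
G1 X67.16 Y62.35
G1 X49.14 Y40.05
G1 X157.02 Y10.80
G1 X8.00 Y79.23
M5
G0 X0.00 Y0.00

viewBox `0 0 261.50 98.56` with mm width/height → 1 unit = 1 mm. Flip: y_m = 98.56 − y_svg.

**Shape 1** — `<path>` regular polygon, stroke `#000000` → engrave (S341, F3419). Machine vertices: (111.17,63.42) → (106.73,69.59) → (108.79,76.91) → (115.80,79.86) → (122.47,76.22) → (123.79,68.74) → (118.76,63.04) → (111.17,63.42). Closed: final G1 returns to the first vertex.

**Shape 2** — `<polygon>` regular polygon, stroke `#000000` → engrave (S341, F3419). Machine vertices: (72.39,64.86) → (67.71,78.06) → (75.12,89.95) → (89.03,91.58) → (98.97,81.71) → (97.46,67.79) → (85.63,60.29) → (72.39,64.86). Closed: final G1 returns to the first vertex.

**Shape 3** — `<path>` open polyline, stroke `#000000` → engrave (S341, F3419). Machine vertices: (190.33,37.45) → (105.90,89.69) → (67.16,62.35) → (49.14,40.05) → (157.02,10.80) → (8.00,79.23). Open path.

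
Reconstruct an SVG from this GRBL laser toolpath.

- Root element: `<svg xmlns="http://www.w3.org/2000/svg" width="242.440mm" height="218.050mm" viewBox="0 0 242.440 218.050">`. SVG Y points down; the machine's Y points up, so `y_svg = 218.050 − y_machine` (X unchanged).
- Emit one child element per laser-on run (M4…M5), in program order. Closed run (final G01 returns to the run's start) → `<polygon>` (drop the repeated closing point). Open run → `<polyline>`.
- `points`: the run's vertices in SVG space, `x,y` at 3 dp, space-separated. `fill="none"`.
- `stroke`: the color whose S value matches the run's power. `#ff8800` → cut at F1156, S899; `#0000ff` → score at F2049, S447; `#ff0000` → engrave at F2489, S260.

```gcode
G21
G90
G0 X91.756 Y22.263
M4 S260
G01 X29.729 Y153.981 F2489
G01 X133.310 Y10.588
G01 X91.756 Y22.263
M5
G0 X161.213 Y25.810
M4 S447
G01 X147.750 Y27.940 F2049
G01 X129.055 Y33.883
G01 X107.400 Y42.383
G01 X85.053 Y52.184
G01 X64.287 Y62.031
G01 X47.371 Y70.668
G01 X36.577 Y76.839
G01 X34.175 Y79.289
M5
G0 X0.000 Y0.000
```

<svg xmlns="http://www.w3.org/2000/svg" width="242.440mm" height="218.050mm" viewBox="0 0 242.440 218.050">
  <polygon points="91.756,195.787 29.729,64.069 133.310,207.462" fill="none" stroke="#ff0000"/>
  <polyline points="161.213,192.240 147.750,190.110 129.055,184.167 107.400,175.667 85.053,165.866 64.287,156.019 47.371,147.382 36.577,141.211 34.175,138.761" fill="none" stroke="#0000ff"/>
</svg>

Machine Y-up, SVG Y-down with viewBox height 218.050, so y_svg = 218.050 − y_machine; X carries over.

Run 1: power S260 maps to stroke `#ff0000` (engrave). The run returns to its start, so emit a `<polygon>` with points (Y-flipped): 91.756,195.787 29.729,64.069 133.310,207.462.

Run 2: the run's S447 means `#0000ff` (score). The run is open, so emit a `<polyline>` with points (Y-flipped): 161.213,192.240 147.750,190.110 129.055,184.167 107.400,175.667 85.053,165.866 64.287,156.019 47.371,147.382 36.577,141.211 34.175,138.761.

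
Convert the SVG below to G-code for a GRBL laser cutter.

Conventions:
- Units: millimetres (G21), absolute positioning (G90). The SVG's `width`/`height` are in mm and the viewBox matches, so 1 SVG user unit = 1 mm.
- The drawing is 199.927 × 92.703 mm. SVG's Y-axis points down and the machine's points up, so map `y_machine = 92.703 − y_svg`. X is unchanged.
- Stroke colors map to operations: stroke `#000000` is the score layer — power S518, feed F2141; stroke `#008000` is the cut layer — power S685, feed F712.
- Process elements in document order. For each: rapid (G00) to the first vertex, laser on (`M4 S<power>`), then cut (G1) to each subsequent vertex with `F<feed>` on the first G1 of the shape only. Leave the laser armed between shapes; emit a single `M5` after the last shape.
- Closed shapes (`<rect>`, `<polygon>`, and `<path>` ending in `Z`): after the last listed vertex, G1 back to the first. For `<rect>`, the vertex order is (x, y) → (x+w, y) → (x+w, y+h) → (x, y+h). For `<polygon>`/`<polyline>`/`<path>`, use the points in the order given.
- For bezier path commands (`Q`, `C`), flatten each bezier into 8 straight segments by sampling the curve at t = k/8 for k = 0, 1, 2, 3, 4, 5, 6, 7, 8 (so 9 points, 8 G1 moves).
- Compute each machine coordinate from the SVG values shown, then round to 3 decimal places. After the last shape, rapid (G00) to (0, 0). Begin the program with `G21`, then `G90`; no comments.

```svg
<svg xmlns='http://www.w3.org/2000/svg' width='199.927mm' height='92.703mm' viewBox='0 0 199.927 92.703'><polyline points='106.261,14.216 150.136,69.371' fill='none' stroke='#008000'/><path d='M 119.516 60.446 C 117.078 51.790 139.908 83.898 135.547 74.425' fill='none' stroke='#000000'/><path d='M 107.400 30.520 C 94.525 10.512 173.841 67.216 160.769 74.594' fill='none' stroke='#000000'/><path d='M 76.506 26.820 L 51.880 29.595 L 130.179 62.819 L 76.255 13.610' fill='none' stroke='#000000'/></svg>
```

1 u = 1 mm; y_m = 92.703 − y.

[1] `<polyline>` line segment, #008000→cut S685 F712: (106.261,78.487) → (150.136,23.332)

[2] `<path>` cubic bezier, #000000→score S518 F2141: (119.516,32.257) → (119.684,33.753) → (121.606,32.392) → (124.667,29.140) → (128.253,24.961) → (131.748,20.820) → (134.539,17.683) → (136.010,16.514) → (135.547,18.278)

[3] `<path>` cubic bezier, #000000→score S518 F2141: (107.400,62.183) → (106.533,66.336) → (112.146,64.775) → (122.075,58.976) → (134.158,50.416) → (146.232,40.572) → (156.134,30.922) → (161.701,22.942) → (160.769,18.109)

[4] `<path>` open polyline, #000000→score S518 F2141: (76.506,65.883) → (51.880,63.108) → (130.179,29.884) → (76.255,79.093)

G21
G90
G00 X106.261 Y78.487
M4 S685
G1 X150.136 Y23.332 F712
G00 X119.516 Y32.257
M4 S518
G1 X119.684 Y33.753 F2141
G1 X121.606 Y32.392
G1 X124.667 Y29.140
G1 X128.253 Y24.961
G1 X131.748 Y20.820
G1 X134.539 Y17.683
G1 X136.010 Y16.514
G1 X135.547 Y18.278
G00 X107.400 Y62.183
M4 S518
G1 X106.533 Y66.336 F2141
G1 X112.146 Y64.775
G1 X122.075 Y58.976
G1 X134.158 Y50.416
G1 X146.232 Y40.572
G1 X156.134 Y30.922
G1 X161.701 Y22.942
G1 X160.769 Y18.109
G00 X76.506 Y65.883
M4 S518
G1 X51.880 Y63.108 F2141
G1 X130.179 Y29.884
G1 X76.255 Y79.093
M5
G00 X0.000 Y0.000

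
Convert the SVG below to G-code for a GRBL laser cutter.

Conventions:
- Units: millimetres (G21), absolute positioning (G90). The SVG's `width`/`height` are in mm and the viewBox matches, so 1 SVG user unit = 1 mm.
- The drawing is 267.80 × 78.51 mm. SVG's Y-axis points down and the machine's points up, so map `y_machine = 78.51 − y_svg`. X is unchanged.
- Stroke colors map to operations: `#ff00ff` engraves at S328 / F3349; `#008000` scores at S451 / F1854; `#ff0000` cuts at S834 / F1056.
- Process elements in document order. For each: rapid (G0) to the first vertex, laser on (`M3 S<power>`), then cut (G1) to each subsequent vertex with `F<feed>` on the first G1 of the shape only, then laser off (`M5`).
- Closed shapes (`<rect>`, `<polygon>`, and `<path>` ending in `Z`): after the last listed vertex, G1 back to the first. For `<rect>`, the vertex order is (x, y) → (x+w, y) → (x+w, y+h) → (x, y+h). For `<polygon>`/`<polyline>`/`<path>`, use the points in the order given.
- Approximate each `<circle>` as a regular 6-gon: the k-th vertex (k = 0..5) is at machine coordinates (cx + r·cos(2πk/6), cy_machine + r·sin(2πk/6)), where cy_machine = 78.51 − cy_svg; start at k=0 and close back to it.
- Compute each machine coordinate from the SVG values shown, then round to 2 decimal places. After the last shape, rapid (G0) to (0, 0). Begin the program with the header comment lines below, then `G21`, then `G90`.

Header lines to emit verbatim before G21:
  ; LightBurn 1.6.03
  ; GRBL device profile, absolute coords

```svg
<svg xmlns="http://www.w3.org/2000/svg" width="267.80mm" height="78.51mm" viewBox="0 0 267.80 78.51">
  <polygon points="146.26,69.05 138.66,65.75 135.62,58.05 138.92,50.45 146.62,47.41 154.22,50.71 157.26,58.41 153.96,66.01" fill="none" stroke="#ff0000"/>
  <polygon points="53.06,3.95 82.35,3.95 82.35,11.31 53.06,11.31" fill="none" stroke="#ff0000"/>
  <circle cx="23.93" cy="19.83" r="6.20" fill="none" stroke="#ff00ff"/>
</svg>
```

1 u = 1 mm; y_m = 78.51 − y.

[1] `<polygon>` regular polygon, #ff0000→cut S834 F1056: (146.26,9.46) → (138.66,12.76) → (135.62,20.46) → (138.92,28.06) → (146.62,31.10) → (154.22,27.80) → (157.26,20.10) → (153.96,12.50) → (146.26,9.46) (closed)

[2] `<polygon>` rectangle, #ff0000→cut S834 F1056: (53.06,74.56) → (82.35,74.56) → (82.35,67.20) → (53.06,67.20) → (53.06,74.56) (closed)

[3] `<circle>` circle, #ff00ff→engrave S328 F3349: (30.13,58.68) → (27.03,64.05) → (20.83,64.05) → (17.73,58.68) → (20.83,53.31) → (27.03,53.31) → (30.13,58.68) (closed)

; LightBurn 1.6.03
; GRBL device profile, absolute coords
G21
G90
G0 X146.26 Y9.46
M3 S834
G1 X138.66 Y12.76 F1056
G1 X135.62 Y20.46
G1 X138.92 Y28.06
G1 X146.62 Y31.10
G1 X154.22 Y27.80
G1 X157.26 Y20.10
G1 X153.96 Y12.50
G1 X146.26 Y9.46
M5
G0 X53.06 Y74.56
M3 S834
G1 X82.35 Y74.56 F1056
G1 X82.35 Y67.20
G1 X53.06 Y67.20
G1 X53.06 Y74.56
M5
G0 X30.13 Y58.68
M3 S328
G1 X27.03 Y64.05 F3349
G1 X20.83 Y64.05
G1 X17.73 Y58.68
G1 X20.83 Y53.31
G1 X27.03 Y53.31
G1 X30.13 Y58.68
M5
G0 X0.00 Y0.00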